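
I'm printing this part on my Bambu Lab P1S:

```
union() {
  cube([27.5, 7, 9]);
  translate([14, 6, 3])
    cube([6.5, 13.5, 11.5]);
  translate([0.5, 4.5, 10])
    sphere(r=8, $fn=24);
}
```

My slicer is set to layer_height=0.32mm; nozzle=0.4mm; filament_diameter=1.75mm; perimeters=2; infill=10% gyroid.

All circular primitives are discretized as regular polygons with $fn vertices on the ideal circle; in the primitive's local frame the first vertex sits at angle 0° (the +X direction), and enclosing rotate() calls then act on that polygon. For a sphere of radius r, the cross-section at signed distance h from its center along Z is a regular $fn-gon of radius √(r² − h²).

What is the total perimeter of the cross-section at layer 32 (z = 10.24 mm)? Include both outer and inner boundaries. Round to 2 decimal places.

90.10 mm

At z = 10.24 mm: the cube does not reach this height (z outside [0, 9]); the cube at (14, 6) is present — its section is the full 6.5×13.5 rectangle (perimeter 40.00 mm); the r=8 sphere at (0.5, 4.5) slices to a regular 24-gon of circumradius 7.996 (√(r²−h²) with h=0.24 from center) (perimeter = 2·24·7.996·sin(180°/24) = 50.10 mm); Taking the union: the 2 present regions are separate (no shared area or edge), so areas and boundary lengths simply add and each stays a separate island — boundary = 90.10 mm. Overall, the cross-section has 2 separate islands. Total boundary length (outer) = 90.10 mm.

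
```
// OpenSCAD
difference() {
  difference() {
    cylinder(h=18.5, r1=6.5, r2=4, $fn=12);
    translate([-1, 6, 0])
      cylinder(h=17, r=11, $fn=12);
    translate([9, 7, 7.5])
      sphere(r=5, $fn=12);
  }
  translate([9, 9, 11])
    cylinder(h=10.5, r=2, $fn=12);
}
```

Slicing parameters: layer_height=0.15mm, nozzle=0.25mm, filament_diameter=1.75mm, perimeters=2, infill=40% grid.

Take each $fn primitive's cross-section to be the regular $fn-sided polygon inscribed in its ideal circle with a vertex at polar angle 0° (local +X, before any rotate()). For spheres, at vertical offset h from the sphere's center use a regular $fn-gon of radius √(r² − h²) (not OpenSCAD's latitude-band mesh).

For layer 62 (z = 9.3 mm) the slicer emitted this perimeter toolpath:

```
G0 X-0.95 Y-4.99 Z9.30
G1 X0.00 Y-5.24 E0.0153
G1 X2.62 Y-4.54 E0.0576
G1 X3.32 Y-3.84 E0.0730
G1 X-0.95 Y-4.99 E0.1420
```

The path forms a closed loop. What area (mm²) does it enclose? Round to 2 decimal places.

1.75 mm²

Apply the shoelace formula to the sequence of (X, Y) vertices; enclosed area = 1.75 mm².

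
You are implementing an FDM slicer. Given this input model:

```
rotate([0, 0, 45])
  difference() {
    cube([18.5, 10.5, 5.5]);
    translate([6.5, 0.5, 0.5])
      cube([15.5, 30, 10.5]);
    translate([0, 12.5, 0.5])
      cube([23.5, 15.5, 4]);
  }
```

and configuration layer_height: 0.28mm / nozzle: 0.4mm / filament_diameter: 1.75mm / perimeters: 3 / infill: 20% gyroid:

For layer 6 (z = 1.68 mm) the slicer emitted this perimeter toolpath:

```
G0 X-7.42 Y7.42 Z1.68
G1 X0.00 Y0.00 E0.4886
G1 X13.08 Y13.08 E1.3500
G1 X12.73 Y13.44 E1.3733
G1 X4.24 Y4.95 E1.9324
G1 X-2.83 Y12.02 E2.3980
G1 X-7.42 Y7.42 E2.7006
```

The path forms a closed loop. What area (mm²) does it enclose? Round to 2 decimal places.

Apply the shoelace formula to the sequence of (X, Y) vertices; enclosed area = 74.24 mm².

74.24 mm²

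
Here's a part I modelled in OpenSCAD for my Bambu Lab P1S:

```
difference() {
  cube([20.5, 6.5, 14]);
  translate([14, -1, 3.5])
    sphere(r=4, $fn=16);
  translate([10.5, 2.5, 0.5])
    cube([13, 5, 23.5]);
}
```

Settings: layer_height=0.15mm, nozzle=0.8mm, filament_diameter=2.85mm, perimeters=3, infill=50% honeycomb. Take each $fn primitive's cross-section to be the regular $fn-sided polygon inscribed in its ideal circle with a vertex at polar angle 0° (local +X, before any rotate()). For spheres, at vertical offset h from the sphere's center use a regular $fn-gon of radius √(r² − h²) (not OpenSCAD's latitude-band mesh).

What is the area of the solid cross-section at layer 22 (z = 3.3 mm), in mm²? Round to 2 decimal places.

At z = 3.3 mm: the 20.5×6.5 cube contributes its full rectangle (area 133.25 mm²); the sphere at (14, -1): section is a regular 16-gon, circumradius = √(r²−h²) = √(4²−0.2²) = 3.995 (area = (16/2)·3.995²·sin(360°/16) = 48.86 mm²); the 13×5 cube at (10.5, 2.5) contributes its full rectangle (area 65.00 mm²); Subtracting the remaining from the first: starting from the 20.5×6.5 cube (133.25 mm²), the r=4 sphere at (14, -1) partially overlaps it — only the 16.64 mm² overlap (of its 48.86 mm²) is removed, clipping the outline; the 13×5 cube at (10.5, 2.5) partially overlaps it — only the 38.90 mm² overlap (of its 65.00 mm²) is removed, clipping the outline — area = 77.71 mm². Overall, the cross-section has 2 separate islands. Net area = 77.71 mm².

77.71 mm²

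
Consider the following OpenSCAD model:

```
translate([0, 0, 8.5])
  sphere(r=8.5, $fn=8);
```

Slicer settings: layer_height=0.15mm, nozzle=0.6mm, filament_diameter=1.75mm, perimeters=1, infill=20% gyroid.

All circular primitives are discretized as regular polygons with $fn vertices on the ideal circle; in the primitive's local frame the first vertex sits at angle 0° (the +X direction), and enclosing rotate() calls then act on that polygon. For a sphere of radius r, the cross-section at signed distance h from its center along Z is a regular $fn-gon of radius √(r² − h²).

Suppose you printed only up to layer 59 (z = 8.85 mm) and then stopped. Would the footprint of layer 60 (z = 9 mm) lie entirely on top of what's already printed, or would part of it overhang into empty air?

Compare the two slices. At z = 8.85: the sphere: section is a regular 8-gon, circumradius = √(r²−h²) = √(8.5²−0.35²) = 8.493 (area = (8/2)·8.493²·sin(360°/8) = 204.01 mm²). At z = 9: the sphere: section is a regular 8-gon, circumradius = √(r²−h²) = √(8.5²−0.5²) = 8.485 (area = (8/2)·8.485²·sin(360°/8) = 203.65 mm²). Checking containment: the cross-section at z = 9 is a subset of the cross-section at z = 8.85.

entirely on top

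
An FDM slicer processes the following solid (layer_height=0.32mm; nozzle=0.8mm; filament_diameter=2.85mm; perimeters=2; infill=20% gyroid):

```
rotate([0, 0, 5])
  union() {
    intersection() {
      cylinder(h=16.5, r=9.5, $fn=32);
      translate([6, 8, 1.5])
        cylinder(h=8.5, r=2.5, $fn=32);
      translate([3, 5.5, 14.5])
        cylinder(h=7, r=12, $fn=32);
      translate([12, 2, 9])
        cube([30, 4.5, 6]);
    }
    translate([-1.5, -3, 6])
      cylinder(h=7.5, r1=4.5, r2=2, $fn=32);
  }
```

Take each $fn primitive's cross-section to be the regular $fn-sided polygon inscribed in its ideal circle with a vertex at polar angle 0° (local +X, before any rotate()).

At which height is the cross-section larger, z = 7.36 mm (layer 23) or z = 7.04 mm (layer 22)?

layer 22 (z = 7.04 mm)

Layer 23 (z = 7.36): the cylinder: section is a regular 32-gon, circumradius r=9.5 (area = (32/2)·9.500²·sin(360°/32) = 281.71 mm²); the cylinder at (6, 8): section is a regular 32-gon, circumradius r=2.5 (area = (32/2)·2.500²·sin(360°/32) = 19.51 mm²); the cylinder at (3, 5.5) does not reach this height (z outside [14.5, 21.5]); the cube at (12, 2) is absent (z outside [9, 15]); Keeping only the common overlap: at least one operand is absent at this height, so nothing remains; the cone at (-1.5, -3) (r1=4.5→r2=2) has section circumradius 4.047 here — a regular 32-gon (area = (32/2)·4.047²·sin(360°/32) = 51.12 mm²); Taking the union: only the cone at (-1.5, -3) is present, so the union is just that shape — area = 51.12 mm²; (rotated 5° about Z; rotation is an isometry so areas/perimeters/island counts are preserved). So its area = 51.12 mm². Layer 22 (z = 7.04): the cylinder: section is a regular 32-gon, circumradius r=9.5 (area = (32/2)·9.500²·sin(360°/32) = 281.71 mm²); the r=2.5 cylinder at (6, 8) gives a regular 32-gon of circumradius 2.5 (constant along its height) (area = (32/2)·2.500²·sin(360°/32) = 19.51 mm²); the cylinder at (3, 5.5) is absent (z outside [14.5, 21.5]); the cube at (12, 2) is not intersected at this z (z outside [9, 15]); Keeping only the common overlap: at least one operand is absent at this height, so nothing remains; the cone at (-1.5, -3) contributes a regular 32-gon of circumradius 4.153 (interpolated between r1=4.5 and r2=2 at t=0.139) (area = (32/2)·4.153²·sin(360°/32) = 53.85 mm²); Merging all regions: only the cone at (-1.5, -3) is present, so the union is just that shape — area = 53.85 mm²; (rotated 5° about Z; rotation is an isometry so areas/perimeters/island counts are preserved). So its area = 53.85 mm². Layer 22 is larger (53.85 vs 51.12 mm²).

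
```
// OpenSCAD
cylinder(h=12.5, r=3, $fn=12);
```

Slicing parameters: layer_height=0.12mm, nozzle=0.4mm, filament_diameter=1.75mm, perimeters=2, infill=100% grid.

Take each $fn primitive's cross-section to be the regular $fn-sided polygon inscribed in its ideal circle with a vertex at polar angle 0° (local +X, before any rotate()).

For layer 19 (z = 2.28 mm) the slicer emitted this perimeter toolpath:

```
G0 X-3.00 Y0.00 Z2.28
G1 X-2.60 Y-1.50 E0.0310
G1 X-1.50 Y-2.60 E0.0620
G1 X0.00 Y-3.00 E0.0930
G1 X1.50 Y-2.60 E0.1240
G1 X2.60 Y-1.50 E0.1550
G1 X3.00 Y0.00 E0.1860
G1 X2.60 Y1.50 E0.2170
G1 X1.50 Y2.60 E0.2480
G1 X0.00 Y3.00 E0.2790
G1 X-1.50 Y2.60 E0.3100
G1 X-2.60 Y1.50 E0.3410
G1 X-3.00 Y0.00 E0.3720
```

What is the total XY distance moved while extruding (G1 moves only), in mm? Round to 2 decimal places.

Sum the Euclidean lengths of each G1 segment: total = 18.64 mm.

18.64 mm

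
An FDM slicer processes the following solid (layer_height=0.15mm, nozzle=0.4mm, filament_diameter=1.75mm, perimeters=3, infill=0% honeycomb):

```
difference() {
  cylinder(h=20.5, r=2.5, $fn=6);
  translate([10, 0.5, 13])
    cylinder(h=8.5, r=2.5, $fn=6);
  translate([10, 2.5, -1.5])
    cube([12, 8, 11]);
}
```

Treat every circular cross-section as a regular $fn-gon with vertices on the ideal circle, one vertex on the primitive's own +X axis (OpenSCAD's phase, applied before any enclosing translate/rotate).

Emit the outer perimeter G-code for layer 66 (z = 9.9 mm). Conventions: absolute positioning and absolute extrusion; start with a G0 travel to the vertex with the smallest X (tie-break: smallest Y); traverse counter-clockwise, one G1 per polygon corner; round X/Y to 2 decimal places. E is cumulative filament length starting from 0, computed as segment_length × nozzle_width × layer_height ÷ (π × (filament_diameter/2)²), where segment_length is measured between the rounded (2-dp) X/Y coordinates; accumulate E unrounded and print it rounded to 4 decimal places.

G0 X-2.50 Y0.00 Z9.90
G1 X-1.25 Y-2.17 E0.0625
G1 X1.25 Y-2.17 E0.1248
G1 X2.50 Y0.00 E0.1873
G1 X1.25 Y2.17 E0.2498
G1 X-1.25 Y2.17 E0.3121
G1 X-2.50 Y0.00 E0.3746

At z = 9.9 mm: the r=2.5 cylinder gives a regular 6-gon of circumradius 2.5 (constant along its height); the cylinder at (10, 0.5) is absent (z outside [13, 21.5]); the cube at (10, 2.5) does not reach this height (z outside [-1.5, 9.5]); After the difference (first − rest): none of the subtracted shapes is present at this height, so the r=2.5 cylinder is unchanged — 1 connected region. The outline is a single polygon with 6 vertices. Extrusion per mm of travel: 0.4 × 0.15 / (π × 0.875²) = 0.024945. Accumulating E over each segment gives final E = 0.3746.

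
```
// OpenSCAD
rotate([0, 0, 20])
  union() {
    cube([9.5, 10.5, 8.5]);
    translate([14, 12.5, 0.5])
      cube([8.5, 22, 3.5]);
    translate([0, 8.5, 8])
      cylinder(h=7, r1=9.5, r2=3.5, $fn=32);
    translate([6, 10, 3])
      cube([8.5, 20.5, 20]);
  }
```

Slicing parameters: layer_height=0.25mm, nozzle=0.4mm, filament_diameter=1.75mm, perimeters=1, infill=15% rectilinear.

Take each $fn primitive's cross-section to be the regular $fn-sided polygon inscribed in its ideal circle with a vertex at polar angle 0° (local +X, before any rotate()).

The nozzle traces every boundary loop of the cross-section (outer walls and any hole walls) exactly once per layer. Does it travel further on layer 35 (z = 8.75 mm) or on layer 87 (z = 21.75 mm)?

Layer 35 (z = 8.75): the cube is absent (z outside [0, 8.5]); the cube at (14, 12.5) does not reach this height (z outside [0.5, 4]); the cone at (0, 8.5): at t=0.107 of its height the radius interpolates to r₁+(r₂−r₁)t = 8.857, giving a regular 32-gon of that circumradius (perimeter = 2·32·8.857·sin(180°/32) = 55.56 mm); the cube at (6, 10) is present — its section is the full 8.5×20.5 rectangle (perimeter 58.00 mm); Taking the union: the regions partially overlap (shared area 8.50 mm²), so the edge portions inside another operand are dropped and the merged outline is re-measured after clipping — boundary = 100.10 mm; (rotated 20° about Z; rotation is an isometry so areas/perimeters/island counts are preserved). So its perimeter = 100.10 mm. Layer 87 (z = 21.75): the cube is not intersected at this z (z outside [0, 8.5]); the cube at (14, 12.5) is absent (z outside [0.5, 4]); the cone at (0, 8.5) is absent (z outside [8, 15]); the cube at (6, 10) (footprint 8.5×20.5) is included at this height (perimeter 58.00 mm); Merging all regions: only the 8.5×20.5 cube at (6, 10) is present, so the union is just that shape — boundary = 58.00 mm; (rotated 20° about Z; rotation is an isometry so areas/perimeters/island counts are preserved). So its perimeter = 58.00 mm. Layer 35 is larger (100.10 vs 58.00 mm).

layer 35 (z = 8.75 mm)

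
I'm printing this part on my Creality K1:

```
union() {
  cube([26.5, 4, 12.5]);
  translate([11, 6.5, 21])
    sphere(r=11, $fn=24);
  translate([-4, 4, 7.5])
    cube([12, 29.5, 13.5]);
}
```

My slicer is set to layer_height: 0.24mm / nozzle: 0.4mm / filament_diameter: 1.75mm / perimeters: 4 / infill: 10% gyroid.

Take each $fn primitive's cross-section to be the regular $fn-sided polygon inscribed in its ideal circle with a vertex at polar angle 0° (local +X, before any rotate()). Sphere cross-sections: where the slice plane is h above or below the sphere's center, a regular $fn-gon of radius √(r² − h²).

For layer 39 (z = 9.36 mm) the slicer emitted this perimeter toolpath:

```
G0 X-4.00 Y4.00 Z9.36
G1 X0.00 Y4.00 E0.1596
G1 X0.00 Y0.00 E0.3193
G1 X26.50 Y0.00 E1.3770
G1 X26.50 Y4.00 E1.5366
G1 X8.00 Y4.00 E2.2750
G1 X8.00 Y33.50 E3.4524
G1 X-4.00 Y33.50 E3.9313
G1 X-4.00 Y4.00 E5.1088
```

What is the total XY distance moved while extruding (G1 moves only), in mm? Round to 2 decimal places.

128.00 mm

Sum the Euclidean lengths of each G1 segment: total = 128.00 mm.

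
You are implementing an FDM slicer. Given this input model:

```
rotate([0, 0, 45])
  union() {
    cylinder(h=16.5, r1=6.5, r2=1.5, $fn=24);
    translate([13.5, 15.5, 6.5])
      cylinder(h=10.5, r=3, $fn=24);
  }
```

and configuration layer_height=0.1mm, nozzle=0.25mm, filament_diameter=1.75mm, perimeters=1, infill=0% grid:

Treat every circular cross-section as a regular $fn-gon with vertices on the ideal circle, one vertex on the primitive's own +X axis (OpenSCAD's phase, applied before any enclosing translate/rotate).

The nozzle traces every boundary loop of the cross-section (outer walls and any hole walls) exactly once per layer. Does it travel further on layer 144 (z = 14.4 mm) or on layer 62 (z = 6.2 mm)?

Layer 144 (z = 14.4): the cone contributes a regular 24-gon of circumradius 2.136 (interpolated between r1=6.5 and r2=1.5 at t=0.873) (perimeter = 2·24·2.136·sin(180°/24) = 13.38 mm); the cylinder at (13.5, 15.5): section is a regular 24-gon, circumradius r=3 (perimeter = 2·24·3.000·sin(180°/24) = 18.80 mm); Taking the union: the 2 present regions are separate (no shared area or edge), so areas and boundary lengths simply add and each stays a separate island — boundary = 32.18 mm; (rotated 45° about Z; rotation is an isometry so areas/perimeters/island counts are preserved). So its perimeter = 32.18 mm. Layer 62 (z = 6.2): the cone (r1=6.5→r2=1.5) has section circumradius 4.621 here — a regular 24-gon (perimeter = 2·24·4.621·sin(180°/24) = 28.95 mm); the cylinder at (13.5, 15.5) is absent (z outside [6.5, 17]); Merging all regions: only the cone is present, so the union is just that shape — boundary = 28.95 mm; (whole slice rotated 45° about Z — lengths, areas and connectivity unchanged). So its perimeter = 28.95 mm. Layer 144 is larger (32.18 vs 28.95 mm).

layer 144 (z = 14.4 mm)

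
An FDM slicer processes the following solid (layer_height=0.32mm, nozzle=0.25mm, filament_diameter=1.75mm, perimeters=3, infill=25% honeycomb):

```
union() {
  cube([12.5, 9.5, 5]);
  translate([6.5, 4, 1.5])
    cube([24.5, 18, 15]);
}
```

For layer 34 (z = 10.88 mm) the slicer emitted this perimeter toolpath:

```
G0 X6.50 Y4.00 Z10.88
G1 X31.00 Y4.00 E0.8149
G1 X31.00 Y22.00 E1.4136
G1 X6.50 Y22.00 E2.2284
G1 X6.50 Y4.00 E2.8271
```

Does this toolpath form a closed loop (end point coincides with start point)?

yes

Start point (G0): (6.50, 4.00). End point (last G1): the path returns to the start — closed.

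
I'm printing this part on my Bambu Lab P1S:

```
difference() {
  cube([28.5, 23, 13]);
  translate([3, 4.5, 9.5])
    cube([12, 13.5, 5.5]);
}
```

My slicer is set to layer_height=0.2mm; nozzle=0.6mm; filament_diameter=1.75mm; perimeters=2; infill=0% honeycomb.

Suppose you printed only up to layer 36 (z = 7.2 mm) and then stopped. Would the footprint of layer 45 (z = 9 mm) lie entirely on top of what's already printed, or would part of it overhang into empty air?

Compare the two slices. At z = 7.2: the cube (footprint 28.5×23) is included at this height (area 655.50 mm²); the cube at (3, 4.5) does not reach this height (z outside [9.5, 15]); Taking the first minus the rest: none of the subtracted shapes is present at this height, so the 28.5×23 cube is unchanged — area = 655.50 mm². At z = 9: the cube (footprint 28.5×23) is included at this height (area 655.50 mm²); the cube at (3, 4.5) does not reach this height (z outside [9.5, 15]); After the difference (first − rest): none of the subtracted shapes is present at this height, so the 28.5×23 cube is unchanged — area = 655.50 mm². Checking containment: the cross-section at z = 9 is a subset of the cross-section at z = 7.2.

entirely on top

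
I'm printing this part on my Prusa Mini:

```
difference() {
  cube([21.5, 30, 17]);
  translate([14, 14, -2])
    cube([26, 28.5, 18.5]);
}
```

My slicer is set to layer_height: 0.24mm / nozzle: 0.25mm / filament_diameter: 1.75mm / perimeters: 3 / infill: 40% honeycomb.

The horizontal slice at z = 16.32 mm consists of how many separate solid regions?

1

At z = 16.32 mm: the cube (footprint 21.5×30) is included at this height; the cube at (14, 14) (footprint 26×28.5) is included at this height; After the difference (first − rest): starting from the 21.5×30 cube, the 26×28.5 cube at (14, 14) partially overlaps it — only the 120.00 mm² overlap (of its 741.00 mm²) is removed, clipping the outline — 1 connected region. The result has 1 disconnected region.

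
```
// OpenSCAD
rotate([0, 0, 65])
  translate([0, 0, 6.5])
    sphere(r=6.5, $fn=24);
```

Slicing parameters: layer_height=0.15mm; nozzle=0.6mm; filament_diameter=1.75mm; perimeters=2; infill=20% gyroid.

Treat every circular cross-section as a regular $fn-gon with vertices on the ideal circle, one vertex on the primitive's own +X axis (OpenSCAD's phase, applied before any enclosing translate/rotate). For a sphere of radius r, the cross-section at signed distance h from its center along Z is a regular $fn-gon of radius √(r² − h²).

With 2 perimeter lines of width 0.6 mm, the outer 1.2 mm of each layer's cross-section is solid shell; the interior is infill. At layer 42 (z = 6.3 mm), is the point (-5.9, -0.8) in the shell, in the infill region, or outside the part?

shell

At z = 6.3 mm: the r=6.5 sphere contributes a regular 24-gon of circumradius √(6.5²−0.2²) = 6.497; (rotated 65° about Z; rotation is an isometry so areas/perimeters/island counts are preserved). Overall, the cross-section is a single solid region. Undo the 65° rotation: the query point maps to (-3.218, 5.009) in the un-rotated model frame. The nearest boundary edge runs (-3.25, 5.63)→(-4.59, 4.59); distance from the point to it = 0.51 mm. The point is inside the cross-section, 0.51 mm from the nearest boundary — within the 1.2 mm shell band (2 × 0.6).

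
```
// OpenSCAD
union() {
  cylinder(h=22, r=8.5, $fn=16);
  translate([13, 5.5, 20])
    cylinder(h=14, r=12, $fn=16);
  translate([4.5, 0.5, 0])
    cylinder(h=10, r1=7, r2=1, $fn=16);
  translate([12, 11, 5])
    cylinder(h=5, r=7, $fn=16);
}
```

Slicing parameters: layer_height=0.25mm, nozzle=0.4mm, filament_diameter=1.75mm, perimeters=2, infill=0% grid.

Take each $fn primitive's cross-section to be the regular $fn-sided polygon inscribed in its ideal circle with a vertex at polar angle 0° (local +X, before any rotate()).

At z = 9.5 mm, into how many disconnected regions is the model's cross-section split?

At z = 9.5 mm: the r=8.5 cylinder contributes a regular 16-gon of circumradius 8.5; the cylinder at (13, 5.5) is absent (z outside [20, 34]); the cone at (4.5, 0.5): at t=0.950 of its height the radius interpolates to r₁+(r₂−r₁)t = 1.300, giving a regular 16-gon of that circumradius; the r=7 cylinder at (12, 11) gives a regular 16-gon of circumradius 7 (constant along its height); Taking the union: the regions partially overlap (shared area 5.17 mm²), so overlapping operands fuse into one piece — 2 connected regions. The result has 2 disconnected regions.

2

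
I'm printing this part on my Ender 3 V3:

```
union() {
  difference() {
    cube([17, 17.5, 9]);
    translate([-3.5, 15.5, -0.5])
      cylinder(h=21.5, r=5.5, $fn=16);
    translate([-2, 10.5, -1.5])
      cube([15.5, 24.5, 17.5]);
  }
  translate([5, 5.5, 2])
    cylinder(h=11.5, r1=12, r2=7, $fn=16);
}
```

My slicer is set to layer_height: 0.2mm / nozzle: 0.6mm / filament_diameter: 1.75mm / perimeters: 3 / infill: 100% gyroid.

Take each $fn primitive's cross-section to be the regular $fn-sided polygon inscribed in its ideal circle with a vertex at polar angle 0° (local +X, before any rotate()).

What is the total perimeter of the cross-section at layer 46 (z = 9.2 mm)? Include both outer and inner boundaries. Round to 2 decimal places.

At z = 9.2 mm: the cube is not intersected at this z (z outside [0, 9]); the cylinder at (-3.5, 15.5): section is a regular 16-gon, circumradius r=5.5 (perimeter = 2·16·5.500·sin(180°/16) = 34.34 mm); the cube at (-2, 10.5) (footprint 15.5×24.5) is included at this height (perimeter 80.00 mm); Taking the first minus the rest: the first operand is absent here, so nothing remains; the cone at (5, 5.5) contributes a regular 16-gon of circumradius 8.870 (interpolated between r1=12 and r2=7 at t=0.626) (perimeter = 2·16·8.870·sin(180°/16) = 55.37 mm); Combining (union): only the cone at (5, 5.5) is present, so the union is just that shape — boundary = 55.37 mm. Overall, the cross-section is a single solid region. Total boundary length (outer) = 55.37 mm.

55.37 mm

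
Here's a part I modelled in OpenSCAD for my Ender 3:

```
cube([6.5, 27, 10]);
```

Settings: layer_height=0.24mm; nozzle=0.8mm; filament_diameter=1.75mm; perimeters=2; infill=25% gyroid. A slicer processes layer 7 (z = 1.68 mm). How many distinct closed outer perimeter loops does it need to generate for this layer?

1

At z = 1.68 mm: the 6.5×27 cube contributes its full rectangle. The result has 1 disconnected region.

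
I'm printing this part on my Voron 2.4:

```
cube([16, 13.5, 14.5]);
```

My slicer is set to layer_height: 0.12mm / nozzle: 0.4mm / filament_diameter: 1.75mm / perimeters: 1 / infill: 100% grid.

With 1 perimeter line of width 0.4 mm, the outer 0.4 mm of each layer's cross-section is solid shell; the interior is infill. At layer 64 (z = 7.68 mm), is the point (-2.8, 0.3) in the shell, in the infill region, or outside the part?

outside

At z = 7.68 mm: the cube (footprint 16×13.5) is included at this height. Overall, the cross-section is a single solid region. The nearest boundary edge runs (0.00, 13.50)→(0.00, 0.00); distance from the point to it = 2.80 mm. The point is not inside any of the regions above, so it lies outside the cross-section (2.80 mm from the nearest boundary).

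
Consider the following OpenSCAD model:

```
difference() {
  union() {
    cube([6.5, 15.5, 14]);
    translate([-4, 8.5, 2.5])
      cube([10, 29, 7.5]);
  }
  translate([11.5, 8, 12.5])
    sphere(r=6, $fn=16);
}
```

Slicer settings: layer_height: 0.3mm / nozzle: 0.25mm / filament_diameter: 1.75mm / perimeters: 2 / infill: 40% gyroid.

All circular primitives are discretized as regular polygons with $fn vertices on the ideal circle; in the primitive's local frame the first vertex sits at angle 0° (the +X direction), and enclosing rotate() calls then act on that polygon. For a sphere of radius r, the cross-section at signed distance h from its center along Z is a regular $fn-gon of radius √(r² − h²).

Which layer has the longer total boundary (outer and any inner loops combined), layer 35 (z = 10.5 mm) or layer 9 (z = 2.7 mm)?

Layer 35 (z = 10.5): the 6.5×15.5 cube contributes its full rectangle (perimeter 44.00 mm); the cube at (-4, 8.5) is absent (z outside [2.5, 10]); Combining (union): only the 6.5×15.5 cube is present, so the union is just that shape — boundary = 44.00 mm; the r=6 sphere at (11.5, 8) slices to a regular 16-gon of circumradius 5.657 (√(r²−h²) with h=2 from center) (perimeter = 2·16·5.657·sin(180°/16) = 35.32 mm); After the difference (first − rest): starting from that combined region, the r=6 sphere at (11.5, 8) partially overlaps it — only the 1.99 mm² overlap (of its 97.97 mm²) is removed, clipping the outline — boundary = 44.22 mm. So its perimeter = 44.22 mm. Layer 9 (z = 2.7): the cube is present — its section is the full 6.5×15.5 rectangle (perimeter 44.00 mm); the cube at (-4, 8.5) (footprint 10×29) is included at this height (perimeter 78.00 mm); Taking the union: the regions partially overlap (shared area 42.00 mm²), so the edge portions inside another operand are dropped and the merged outline is re-measured after clipping — boundary = 96.00 mm; the sphere at (11.5, 8) does not reach this height (|z−center|=9.800 > r=6); Subtracting the remaining from the first: none of the subtracted shapes is present at this height, so that combined region is unchanged — boundary = 96.00 mm. So its perimeter = 96.00 mm. Layer 9 is larger (96.00 vs 44.22 mm).

layer 9 (z = 2.7 mm)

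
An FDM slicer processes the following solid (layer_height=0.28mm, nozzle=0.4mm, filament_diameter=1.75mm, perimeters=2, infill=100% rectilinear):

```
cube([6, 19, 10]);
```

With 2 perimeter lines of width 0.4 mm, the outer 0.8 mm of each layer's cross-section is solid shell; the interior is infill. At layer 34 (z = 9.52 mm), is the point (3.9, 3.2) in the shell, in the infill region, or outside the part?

infill

At z = 9.52 mm: the cube (footprint 6×19) is included at this height. Overall, the cross-section is a single solid region. The nearest boundary edge runs (6.00, 0.00)→(6.00, 19.00); distance from the point to it = 2.10 mm. The point is inside the cross-section and 2.10 mm from the nearest boundary — more than the 0.8 mm shell width (2 × 0.4), so it's in the infill interior.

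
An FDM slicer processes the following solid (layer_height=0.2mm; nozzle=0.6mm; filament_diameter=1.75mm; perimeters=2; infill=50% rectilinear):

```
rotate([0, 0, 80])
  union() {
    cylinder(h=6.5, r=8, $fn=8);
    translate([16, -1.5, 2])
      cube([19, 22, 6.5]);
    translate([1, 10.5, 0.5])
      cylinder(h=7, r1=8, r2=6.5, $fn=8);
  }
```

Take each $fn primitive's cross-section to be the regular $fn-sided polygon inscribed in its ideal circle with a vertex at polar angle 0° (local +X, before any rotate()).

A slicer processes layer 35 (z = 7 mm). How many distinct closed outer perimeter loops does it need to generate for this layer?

At z = 7 mm: the cylinder does not reach this height (z outside [0, 6.5]); the cube at (16, -1.5) is present — its section is the full 19×22 rectangle; the cone at (1, 10.5): at t=0.929 of its height the radius interpolates to r₁+(r₂−r₁)t = 6.607, giving a regular 8-gon of that circumradius; Combining (union): the 2 present regions are separate (no shared area or edge), so areas and boundary lengths simply add and each stays a separate island — 2 connected regions; (whole slice rotated 80° about Z — lengths, areas and connectivity unchanged). The result has 2 disconnected regions.

2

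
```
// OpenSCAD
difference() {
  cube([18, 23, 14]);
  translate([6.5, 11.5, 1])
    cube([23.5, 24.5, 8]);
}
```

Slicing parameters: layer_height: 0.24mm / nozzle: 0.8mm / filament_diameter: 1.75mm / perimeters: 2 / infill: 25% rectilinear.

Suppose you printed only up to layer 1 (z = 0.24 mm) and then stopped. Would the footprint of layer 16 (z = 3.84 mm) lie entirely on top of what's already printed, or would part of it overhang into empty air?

entirely on top

Compare the two slices. At z = 0.24: the cube is present — its section is the full 18×23 rectangle (area 414.00 mm²); the cube at (6.5, 11.5) is absent (z outside [1, 9]); Subtracting the remaining from the first: none of the subtracted shapes is present at this height, so the 18×23 cube is unchanged — area = 414.00 mm². At z = 3.84: the 18×23 cube contributes its full rectangle (area 414.00 mm²); the 23.5×24.5 cube at (6.5, 11.5) contributes its full rectangle (area 575.75 mm²); Subtracting the remaining from the first: starting from the 18×23 cube (414.00 mm²), the 23.5×24.5 cube at (6.5, 11.5) partially overlaps it — only the 132.25 mm² overlap (of its 575.75 mm²) is removed, clipping the outline — area = 281.75 mm². Checking containment: the cross-section at z = 3.84 is a subset of the cross-section at z = 0.24.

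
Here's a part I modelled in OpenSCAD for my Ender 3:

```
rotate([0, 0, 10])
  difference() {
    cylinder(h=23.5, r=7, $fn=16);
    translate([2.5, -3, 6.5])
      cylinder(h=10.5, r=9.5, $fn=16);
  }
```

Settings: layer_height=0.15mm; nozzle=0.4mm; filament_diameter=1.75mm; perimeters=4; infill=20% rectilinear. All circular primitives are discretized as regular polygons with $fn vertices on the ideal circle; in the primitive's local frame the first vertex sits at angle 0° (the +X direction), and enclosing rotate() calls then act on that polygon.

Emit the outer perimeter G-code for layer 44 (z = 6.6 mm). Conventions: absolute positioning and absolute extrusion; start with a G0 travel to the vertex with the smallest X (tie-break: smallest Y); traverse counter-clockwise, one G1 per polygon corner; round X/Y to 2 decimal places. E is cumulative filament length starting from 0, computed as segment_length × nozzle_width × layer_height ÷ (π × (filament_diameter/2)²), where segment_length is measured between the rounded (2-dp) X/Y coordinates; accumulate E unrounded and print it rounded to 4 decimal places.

At z = 6.6 mm: the r=7 cylinder contributes a regular 16-gon of circumradius 7; the r=9.5 cylinder at (2.5, -3) gives a regular 16-gon of circumradius 9.5 (constant along its height); Subtracting the remaining from the first: starting from the r=7 cylinder, the r=9.5 cylinder at (2.5, -3) partially overlaps it — only the 136.65 mm² overlap (of its 276.30 mm²) is removed, clipping the outline — 1 connected region; (rotated 10° about Z; rotation is an isometry so areas/perimeters/island counts are preserved). The outline is a single polygon with 11 vertices. Extrusion per mm of travel: 0.4 × 0.15 / (π × 0.875²) = 0.024945. Accumulating E over each segment gives final E = 0.7152.

G0 X-6.89 Y-1.22 Z6.60
G1 X-6.34 Y-2.64 E0.0380
G1 X-6.29 Y-0.46 E0.0924
G1 X-4.80 Y2.93 E0.1848
G1 X-2.12 Y5.49 E0.2772
G1 X1.33 Y6.84 E0.3696
G1 X1.52 Y6.83 E0.3744
G1 X-1.22 Y6.89 E0.4427
G1 X-3.76 Y5.90 E0.5107
G1 X-5.73 Y4.02 E0.5787
G1 X-6.83 Y1.52 E0.6468
G1 X-6.89 Y-1.22 E0.7152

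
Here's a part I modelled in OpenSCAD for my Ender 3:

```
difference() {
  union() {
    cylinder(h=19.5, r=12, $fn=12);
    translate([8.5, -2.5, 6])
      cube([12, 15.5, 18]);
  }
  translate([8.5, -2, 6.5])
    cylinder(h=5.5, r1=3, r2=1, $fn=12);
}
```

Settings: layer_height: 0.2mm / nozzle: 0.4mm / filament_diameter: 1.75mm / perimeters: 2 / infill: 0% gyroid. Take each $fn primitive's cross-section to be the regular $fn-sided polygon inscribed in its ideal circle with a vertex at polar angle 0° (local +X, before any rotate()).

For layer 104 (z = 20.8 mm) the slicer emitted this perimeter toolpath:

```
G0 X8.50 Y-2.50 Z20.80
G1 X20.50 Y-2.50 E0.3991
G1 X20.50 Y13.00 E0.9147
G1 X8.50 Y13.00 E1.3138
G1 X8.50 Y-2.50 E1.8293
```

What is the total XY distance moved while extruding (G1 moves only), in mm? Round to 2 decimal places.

Sum the Euclidean lengths of each G1 segment: total = 55.00 mm.

55.00 mm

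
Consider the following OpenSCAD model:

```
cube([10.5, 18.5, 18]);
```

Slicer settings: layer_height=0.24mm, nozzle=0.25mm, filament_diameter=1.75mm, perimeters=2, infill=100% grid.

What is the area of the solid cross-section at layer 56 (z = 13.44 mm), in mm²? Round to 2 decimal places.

194.25 mm²

At z = 13.44 mm: the cube (footprint 10.5×18.5) is included at this height (area 194.25 mm²). Overall, the cross-section is a single solid region. Net area = 194.25 mm².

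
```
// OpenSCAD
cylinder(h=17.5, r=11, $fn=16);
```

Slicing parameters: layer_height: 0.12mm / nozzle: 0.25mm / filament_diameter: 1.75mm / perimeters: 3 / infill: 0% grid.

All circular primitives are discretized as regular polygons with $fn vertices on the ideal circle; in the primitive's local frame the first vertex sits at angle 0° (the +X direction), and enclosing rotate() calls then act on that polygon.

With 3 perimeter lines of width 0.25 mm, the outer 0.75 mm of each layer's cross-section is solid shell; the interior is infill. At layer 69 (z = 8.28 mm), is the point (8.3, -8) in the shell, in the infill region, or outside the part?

outside

At z = 8.28 mm: the cylinder: section is a regular 16-gon, circumradius r=11. Overall, the cross-section is a single solid region. The nearest boundary edge runs (7.78, -7.78)→(10.16, -4.21); distance from the point to it = 0.56 mm. The point is not inside any of the regions above, so it lies outside the cross-section (0.56 mm from the nearest boundary).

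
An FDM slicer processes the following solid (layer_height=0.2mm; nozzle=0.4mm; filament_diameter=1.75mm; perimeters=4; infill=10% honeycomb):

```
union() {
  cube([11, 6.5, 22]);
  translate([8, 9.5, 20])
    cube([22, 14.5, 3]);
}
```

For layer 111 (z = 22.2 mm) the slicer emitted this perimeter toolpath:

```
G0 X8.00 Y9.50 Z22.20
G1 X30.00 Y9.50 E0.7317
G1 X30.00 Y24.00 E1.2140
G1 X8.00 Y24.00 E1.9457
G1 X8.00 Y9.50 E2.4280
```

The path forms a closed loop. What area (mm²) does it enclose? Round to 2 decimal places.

Apply the shoelace formula to the sequence of (X, Y) vertices; enclosed area = 319.00 mm².

319.00 mm²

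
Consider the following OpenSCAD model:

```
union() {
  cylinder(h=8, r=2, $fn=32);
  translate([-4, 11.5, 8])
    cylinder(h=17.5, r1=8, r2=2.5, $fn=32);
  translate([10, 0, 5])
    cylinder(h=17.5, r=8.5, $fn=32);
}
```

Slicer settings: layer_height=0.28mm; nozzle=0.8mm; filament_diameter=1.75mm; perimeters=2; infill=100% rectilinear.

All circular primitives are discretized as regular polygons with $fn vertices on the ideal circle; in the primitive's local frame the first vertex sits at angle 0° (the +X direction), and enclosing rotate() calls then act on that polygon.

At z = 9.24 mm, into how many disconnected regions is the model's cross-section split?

At z = 9.24 mm: the cylinder is absent (z outside [0, 8]); the cone at (-4, 11.5) (r1=8→r2=2.5) has section circumradius 7.610 here — a regular 32-gon; the r=8.5 cylinder at (10, 0) contributes a regular 32-gon of circumradius 8.5; Merging all regions: the 2 present regions are separate (no shared area or edge), so areas and boundary lengths simply add and each stays a separate island — 2 connected regions. The result has 2 disconnected regions.

2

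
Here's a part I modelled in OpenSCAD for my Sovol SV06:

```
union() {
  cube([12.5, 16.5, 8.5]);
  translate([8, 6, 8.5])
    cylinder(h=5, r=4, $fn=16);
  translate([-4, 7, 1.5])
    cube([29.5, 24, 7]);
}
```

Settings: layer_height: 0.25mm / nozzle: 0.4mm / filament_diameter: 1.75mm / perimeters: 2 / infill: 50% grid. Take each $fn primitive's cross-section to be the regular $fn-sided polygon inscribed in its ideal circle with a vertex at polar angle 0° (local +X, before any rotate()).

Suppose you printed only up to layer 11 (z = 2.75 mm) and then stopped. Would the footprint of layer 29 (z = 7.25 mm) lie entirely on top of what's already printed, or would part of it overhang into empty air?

Compare the two slices. At z = 2.75: the 12.5×16.5 cube contributes its full rectangle (area 206.25 mm²); the cylinder at (8, 6) is not intersected at this z (z outside [8.5, 13.5]); the cube at (-4, 7) (footprint 29.5×24) is included at this height (area 708.00 mm²); Combining (union): the regions partially overlap — summed areas 914.25 mm² minus the doubly-counted overlap 118.75 mm² gives 795.50 mm² — area = 795.50 mm². At z = 7.25: the cube is present — its section is the full 12.5×16.5 rectangle (area 206.25 mm²); the cylinder at (8, 6) is not intersected at this z (z outside [8.5, 13.5]); the 29.5×24 cube at (-4, 7) contributes its full rectangle (area 708.00 mm²); Merging all regions: the regions partially overlap — summed areas 914.25 mm² minus the doubly-counted overlap 118.75 mm² gives 795.50 mm² — area = 795.50 mm². Checking containment: the cross-section at z = 7.25 is a subset of the cross-section at z = 2.75.

entirely on top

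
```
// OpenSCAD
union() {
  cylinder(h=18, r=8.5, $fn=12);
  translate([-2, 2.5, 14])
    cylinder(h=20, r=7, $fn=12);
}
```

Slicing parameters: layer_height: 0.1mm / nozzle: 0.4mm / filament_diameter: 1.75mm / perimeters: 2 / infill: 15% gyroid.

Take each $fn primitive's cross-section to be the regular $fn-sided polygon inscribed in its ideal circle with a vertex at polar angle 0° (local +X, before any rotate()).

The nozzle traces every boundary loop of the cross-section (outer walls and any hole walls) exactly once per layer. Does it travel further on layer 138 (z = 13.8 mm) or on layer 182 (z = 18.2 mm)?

Layer 138 (z = 13.8): the r=8.5 cylinder contributes a regular 12-gon of circumradius 8.5 (perimeter = 2·12·8.500·sin(180°/12) = 52.80 mm); the cylinder at (-2, 2.5) is not intersected at this z (z outside [14, 34]); Merging all regions: only the r=8.5 cylinder is present, so the union is just that shape — boundary = 52.80 mm. So its perimeter = 52.80 mm. Layer 182 (z = 18.2): the cylinder does not reach this height (z outside [0, 18]); the cylinder at (-2, 2.5): section is a regular 12-gon, circumradius r=7 (perimeter = 2·12·7.000·sin(180°/12) = 43.48 mm); Merging all regions: only the r=7 cylinder at (-2, 2.5) is present, so the union is just that shape — boundary = 43.48 mm. So its perimeter = 43.48 mm. Layer 138 is larger (52.80 vs 43.48 mm).

layer 138 (z = 13.8 mm)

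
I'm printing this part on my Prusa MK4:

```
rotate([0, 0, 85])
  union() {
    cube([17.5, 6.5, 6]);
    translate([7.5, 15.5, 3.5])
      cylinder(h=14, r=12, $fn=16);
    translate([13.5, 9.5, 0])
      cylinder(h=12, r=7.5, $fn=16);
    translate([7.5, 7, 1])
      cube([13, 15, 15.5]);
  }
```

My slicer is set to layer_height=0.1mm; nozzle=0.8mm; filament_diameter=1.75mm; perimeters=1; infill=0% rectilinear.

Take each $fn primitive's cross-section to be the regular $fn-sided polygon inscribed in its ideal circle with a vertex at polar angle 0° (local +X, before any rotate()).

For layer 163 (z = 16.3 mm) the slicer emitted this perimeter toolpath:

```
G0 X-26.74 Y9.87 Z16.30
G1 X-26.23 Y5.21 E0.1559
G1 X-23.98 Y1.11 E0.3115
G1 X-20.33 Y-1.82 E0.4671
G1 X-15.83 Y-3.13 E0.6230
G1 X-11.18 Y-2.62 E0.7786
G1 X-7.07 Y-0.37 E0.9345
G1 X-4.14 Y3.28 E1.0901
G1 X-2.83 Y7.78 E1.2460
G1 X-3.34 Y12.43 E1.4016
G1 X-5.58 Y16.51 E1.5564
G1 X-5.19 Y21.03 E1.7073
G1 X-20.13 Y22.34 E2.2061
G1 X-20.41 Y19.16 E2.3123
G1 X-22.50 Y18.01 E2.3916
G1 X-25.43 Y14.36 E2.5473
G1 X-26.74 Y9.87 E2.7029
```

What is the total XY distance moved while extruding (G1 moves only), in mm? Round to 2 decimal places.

Sum the Euclidean lengths of each G1 segment: total = 81.26 mm.

81.26 mm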